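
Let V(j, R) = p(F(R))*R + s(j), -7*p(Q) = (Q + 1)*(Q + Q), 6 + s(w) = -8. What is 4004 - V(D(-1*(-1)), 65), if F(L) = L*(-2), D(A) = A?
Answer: 2208226/7 ≈ 3.1546e+5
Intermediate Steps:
F(L) = -2*L
s(w) = -14 (s(w) = -6 - 8 = -14)
p(Q) = -2*Q*(1 + Q)/7 (p(Q) = -(Q + 1)*(Q + Q)/7 = -(1 + Q)*2*Q/7 = -2*Q*(1 + Q)/7)
V(j, R) = -14 + 4*R**2*(1 - 2*R)/7 (V(j, R) = (-2*(-2*R)*(1 - 2*R)/7)*R - 14 = (4*R*(1 - 2*R)/7)*R - 14 = 4*R**2*(1 - 2*R)/7 - 14 = -14 + 4*R**2*(1 - 2*R)/7)
4004 - V(D(-1*(-1)), 65) = 4004 - (-14 + (4/7)*65**2*(1 - 2*65)) = 4004 - (-14 + (4/7)*4225*(1 - 130)) = 4004 - (-14 + (4/7)*4225*(-129)) = 4004 - (-14 - 2180100/7) = 4004 - 1*(-2180198/7) = 4004 + 2180198/7 = 2208226/7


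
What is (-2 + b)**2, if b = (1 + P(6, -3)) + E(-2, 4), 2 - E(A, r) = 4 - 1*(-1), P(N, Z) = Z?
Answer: 49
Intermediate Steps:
E(A, r) = -3 (E(A, r) = 2 - (4 - 1*(-1)) = 2 - (4 + 1) = 2 - 1*5 = 2 - 5 = -3)
b = -5 (b = (1 - 3) - 3 = -2 - 3 = -5)
(-2 + b)**2 = (-2 - 5)**2 = (-7)**2 = 49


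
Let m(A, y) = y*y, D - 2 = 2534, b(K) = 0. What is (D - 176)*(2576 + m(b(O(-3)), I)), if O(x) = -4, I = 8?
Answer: 6230400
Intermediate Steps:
D = 2536 (D = 2 + 2534 = 2536)
m(A, y) = y²
(D - 176)*(2576 + m(b(O(-3)), I)) = (2536 - 176)*(2576 + 8²) = 2360*(2576 + 64) = 2360*2640 = 6230400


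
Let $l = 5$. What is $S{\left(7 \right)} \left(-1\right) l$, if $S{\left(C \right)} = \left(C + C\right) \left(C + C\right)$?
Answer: $-980$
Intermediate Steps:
$S{\left(C \right)} = 4 C^{2}$ ($S{\left(C \right)} = 2 C 2 C = 4 C^{2}$)
$S{\left(7 \right)} \left(-1\right) l = 4 \cdot 7^{2} \left(-1\right) 5 = 4 \cdot 49 \left(-1\right) 5 = 196 \left(-1\right) 5 = \left(-196\right) 5 = -980$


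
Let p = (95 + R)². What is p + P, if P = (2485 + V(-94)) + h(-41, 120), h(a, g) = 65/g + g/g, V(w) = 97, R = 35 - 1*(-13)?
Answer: 552781/24 ≈ 23033.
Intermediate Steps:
R = 48 (R = 35 + 13 = 48)
p = 20449 (p = (95 + 48)² = 143² = 20449)
h(a, g) = 1 + 65/g (h(a, g) = 65/g + 1 = 1 + 65/g)
P = 62005/24 (P = (2485 + 97) + (65 + 120)/120 = 2582 + (1/120)*185 = 2582 + 37/24 = 62005/24 ≈ 2583.5)
p + P = 20449 + 62005/24 = 552781/24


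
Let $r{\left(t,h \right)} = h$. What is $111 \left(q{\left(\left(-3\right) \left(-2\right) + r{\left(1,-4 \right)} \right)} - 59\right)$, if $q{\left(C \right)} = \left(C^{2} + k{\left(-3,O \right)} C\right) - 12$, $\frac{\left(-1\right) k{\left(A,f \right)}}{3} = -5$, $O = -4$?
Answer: $-4107$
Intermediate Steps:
$k{\left(A,f \right)} = 15$ ($k{\left(A,f \right)} = \left(-3\right) \left(-5\right) = 15$)
$q{\left(C \right)} = -12 + C^{2} + 15 C$ ($q{\left(C \right)} = \left(C^{2} + 15 C\right) - 12 = -12 + C^{2} + 15 C$)
$111 \left(q{\left(\left(-3\right) \left(-2\right) + r{\left(1,-4 \right)} \right)} - 59\right) = 111 \left(\left(-12 + \left(\left(-3\right) \left(-2\right) - 4\right)^{2} + 15 \left(\left(-3\right) \left(-2\right) - 4\right)\right) - 59\right) = 111 \left(\left(-12 + \left(6 - 4\right)^{2} + 15 \left(6 - 4\right)\right) - 59\right) = 111 \left(\left(-12 + 2^{2} + 15 \cdot 2\right) - 59\right) = 111 \left(\left(-12 + 4 + 30\right) - 59\right) = 111 \left(22 - 59\right) = 111 \left(-37\right) = -4107$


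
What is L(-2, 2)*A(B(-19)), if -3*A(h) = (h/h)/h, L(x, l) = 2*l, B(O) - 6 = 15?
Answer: -4/63 ≈ -0.063492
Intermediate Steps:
B(O) = 21 (B(O) = 6 + 15 = 21)
A(h) = -1/(3*h) (A(h) = -h/h/(3*h) = -1/(3*h))
L(-2, 2)*A(B(-19)) = (2*2)*(-⅓/21) = 4*(-⅓*1/21) = 4*(-1/63) = -4/63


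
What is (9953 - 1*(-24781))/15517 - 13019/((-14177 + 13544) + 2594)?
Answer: -133902449/30428837 ≈ -4.4005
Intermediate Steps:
(9953 - 1*(-24781))/15517 - 13019/((-14177 + 13544) + 2594) = (9953 + 24781)*(1/15517) - 13019/(-633 + 2594) = 34734*(1/15517) - 13019/1961 = 34734/15517 - 13019*1/1961 = 34734/15517 - 13019/1961 = -133902449/30428837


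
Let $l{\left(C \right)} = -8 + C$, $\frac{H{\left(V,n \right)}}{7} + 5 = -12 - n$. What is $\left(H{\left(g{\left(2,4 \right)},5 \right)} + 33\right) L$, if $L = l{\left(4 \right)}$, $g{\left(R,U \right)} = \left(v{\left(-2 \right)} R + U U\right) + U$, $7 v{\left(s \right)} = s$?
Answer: $484$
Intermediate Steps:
$v{\left(s \right)} = \frac{s}{7}$
$g{\left(R,U \right)} = U + U^{2} - \frac{2 R}{7}$ ($g{\left(R,U \right)} = \left(\frac{1}{7} \left(-2\right) R + U U\right) + U = \left(- \frac{2 R}{7} + U^{2}\right) + U = \left(U^{2} - \frac{2 R}{7}\right) + U = U + U^{2} - \frac{2 R}{7}$)
$H{\left(V,n \right)} = -119 - 7 n$ ($H{\left(V,n \right)} = -35 + 7 \left(-12 - n\right) = -35 - \left(84 + 7 n\right) = -119 - 7 n$)
$L = -4$ ($L = -8 + 4 = -4$)
$\left(H{\left(g{\left(2,4 \right)},5 \right)} + 33\right) L = \left(\left(-119 - 35\right) + 33\right) \left(-4\right) = \left(-154 + 33\right) \left(-4\right) = \left(-121\right) \left(-4\right) = 484$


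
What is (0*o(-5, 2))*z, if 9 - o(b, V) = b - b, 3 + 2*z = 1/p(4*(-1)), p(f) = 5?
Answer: 0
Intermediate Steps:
z = -7/5 (z = -3/2 + (½)/5 = -3/2 + (½)*(⅕) = -3/2 + ⅒ = -7/5 ≈ -1.4000)
o(b, V) = 9 (o(b, V) = 9 - (b - b) = 9 - 1*0 = 9 + 0 = 9)
(0*o(-5, 2))*z = (0*9)*(-7/5) = 0*(-7/5) = 0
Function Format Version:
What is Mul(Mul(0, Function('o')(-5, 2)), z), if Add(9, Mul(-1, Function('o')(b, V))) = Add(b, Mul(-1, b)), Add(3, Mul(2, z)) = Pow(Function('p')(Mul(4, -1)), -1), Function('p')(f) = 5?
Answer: 0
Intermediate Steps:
z = Rational(-7, 5) (z = Add(Rational(-3, 2), Mul(Rational(1, 2), Pow(5, -1))) = Add(Rational(-3, 2), Mul(Rational(1, 2), Rational(1, 5))) = Add(Rational(-3, 2), Rational(1, 10)) = Rational(-7, 5) ≈ -1.4000)
Function('o')(b, V) = 9 (Function('o')(b, V) = Add(9, Mul(-1, Add(b, Mul(-1, b)))) = Add(9, Mul(-1, 0)) = Add(9, 0) = 9)
Mul(Mul(0, Function('o')(-5, 2)), z) = Mul(Mul(0, 9), Rational(-7, 5)) = Mul(0, Rational(-7, 5)) = 0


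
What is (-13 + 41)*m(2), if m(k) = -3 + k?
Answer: -28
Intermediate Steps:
(-13 + 41)*m(2) = (-13 + 41)*(-3 + 2) = 28*(-1) = -28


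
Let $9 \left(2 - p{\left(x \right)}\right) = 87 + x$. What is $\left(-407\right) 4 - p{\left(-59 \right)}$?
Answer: $- \frac{14642}{9} \approx -1626.9$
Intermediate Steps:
$p{\left(x \right)} = - \frac{23}{3} - \frac{x}{9}$ ($p{\left(x \right)} = 2 - \frac{87 + x}{9} = 2 - \left(\frac{29}{3} + \frac{x}{9}\right) = - \frac{23}{3} - \frac{x}{9}$)
$\left(-407\right) 4 - p{\left(-59 \right)} = \left(-407\right) 4 - \left(- \frac{23}{3} - - \frac{59}{9}\right) = -1628 - \left(- \frac{23}{3} + \frac{59}{9}\right) = -1628 - - \frac{10}{9} = -1628 + \frac{10}{9} = - \frac{14642}{9}$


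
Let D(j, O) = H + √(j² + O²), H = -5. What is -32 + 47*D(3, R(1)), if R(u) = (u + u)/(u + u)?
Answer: -267 + 47*√10 ≈ -118.37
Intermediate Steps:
R(u) = 1 (R(u) = (2*u)/((2*u)) = (2*u)*(1/(2*u)) = 1)
D(j, O) = -5 + √(O² + j²) (D(j, O) = -5 + √(j² + O²) = -5 + √(O² + j²))
-32 + 47*D(3, R(1)) = -32 + 47*(-5 + √(1² + 3²)) = -32 + 47*(-5 + √(1 + 9)) = -32 + 47*(-5 + √10) = -32 + (-235 + 47*√10) = -267 + 47*√10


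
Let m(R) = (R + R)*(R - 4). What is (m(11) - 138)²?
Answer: 256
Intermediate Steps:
m(R) = 2*R*(-4 + R) (m(R) = (2*R)*(-4 + R) = 2*R*(-4 + R))
(m(11) - 138)² = (2*11*(-4 + 11) - 138)² = (2*11*7 - 138)² = (154 - 138)² = 16² = 256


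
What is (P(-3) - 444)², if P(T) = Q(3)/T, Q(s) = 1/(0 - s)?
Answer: 15960025/81 ≈ 1.9704e+5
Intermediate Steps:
Q(s) = -1/s (Q(s) = 1/(-s) = -1/s)
P(T) = -1/(3*T) (P(T) = (-1/3)/T = (-1*⅓)/T = -1/(3*T))
(P(-3) - 444)² = (-⅓/(-3) - 444)² = (-⅓*(-⅓) - 444)² = (⅑ - 444)² = (-3995/9)² = 15960025/81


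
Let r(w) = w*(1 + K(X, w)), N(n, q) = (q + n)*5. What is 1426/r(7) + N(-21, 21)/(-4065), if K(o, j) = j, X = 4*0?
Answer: 713/28 ≈ 25.464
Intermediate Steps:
X = 0
N(n, q) = 5*n + 5*q (N(n, q) = (n + q)*5 = 5*n + 5*q)
r(w) = w*(1 + w)
1426/r(7) + N(-21, 21)/(-4065) = 1426/((7*(1 + 7))) + (5*(-21) + 5*21)/(-4065) = 1426/((7*8)) + (-105 + 105)*(-1/4065) = 1426/56 + 0*(-1/4065) = 1426*(1/56) + 0 = 713/28 + 0 = 713/28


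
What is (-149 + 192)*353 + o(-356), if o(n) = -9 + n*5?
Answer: 13390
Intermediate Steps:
o(n) = -9 + 5*n
(-149 + 192)*353 + o(-356) = (-149 + 192)*353 + (-9 + 5*(-356)) = 43*353 + (-9 - 1780) = 15179 - 1789 = 13390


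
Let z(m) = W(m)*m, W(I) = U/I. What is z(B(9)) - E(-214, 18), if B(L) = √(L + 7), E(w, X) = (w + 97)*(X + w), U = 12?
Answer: -22920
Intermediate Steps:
E(w, X) = (97 + w)*(X + w)
W(I) = 12/I
B(L) = √(7 + L)
z(m) = 12 (z(m) = (12/m)*m = 12)
z(B(9)) - E(-214, 18) = 12 - ((-214)² + 97*18 + 97*(-214) + 18*(-214)) = 12 - (45796 + 1746 - 20758 - 3852) = 12 - 1*22932 = 12 - 22932 = -22920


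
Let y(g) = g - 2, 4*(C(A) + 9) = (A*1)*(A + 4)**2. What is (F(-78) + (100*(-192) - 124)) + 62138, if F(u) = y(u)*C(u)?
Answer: 8586094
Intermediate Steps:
C(A) = -9 + A*(4 + A)**2/4 (C(A) = -9 + ((A*1)*(A + 4)**2)/4 = -9 + (A*(4 + A)**2)/4 = -9 + A*(4 + A)**2/4)
y(g) = -2 + g
F(u) = (-9 + u*(4 + u)**2/4)*(-2 + u) (F(u) = (-2 + u)*(-9 + u*(4 + u)**2/4) = (-9 + u*(4 + u)**2/4)*(-2 + u))
(F(-78) + (100*(-192) - 124)) + 62138 = ((-36 - 78*(4 - 78)**2)*(-2 - 78)/4 + (100*(-192) - 124)) + 62138 = ((1/4)*(-36 - 78*(-74)**2)*(-80) + (-19200 - 124)) + 62138 = ((1/4)*(-36 - 78*5476)*(-80) - 19324) + 62138 = ((1/4)*(-36 - 427128)*(-80) - 19324) + 62138 = ((1/4)*(-427164)*(-80) - 19324) + 62138 = (8543280 - 19324) + 62138 = 8523956 + 62138 = 8586094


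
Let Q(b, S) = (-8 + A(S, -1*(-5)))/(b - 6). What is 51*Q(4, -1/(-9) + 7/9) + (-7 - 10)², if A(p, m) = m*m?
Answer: -289/2 ≈ -144.50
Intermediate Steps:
A(p, m) = m²
Q(b, S) = 17/(-6 + b) (Q(b, S) = (-8 + (-1*(-5))²)/(b - 6) = (-8 + 5²)/(-6 + b) = (-8 + 25)/(-6 + b) = 17/(-6 + b))
51*Q(4, -1/(-9) + 7/9) + (-7 - 10)² = 51*(17/(-6 + 4)) + (-7 - 10)² = 51*(17/(-2)) + (-17)² = 51*(17*(-½)) + 289 = 51*(-17/2) + 289 = -867/2 + 289 = -289/2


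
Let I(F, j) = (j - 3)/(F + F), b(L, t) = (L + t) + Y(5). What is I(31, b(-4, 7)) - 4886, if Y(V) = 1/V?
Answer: -1514659/310 ≈ -4886.0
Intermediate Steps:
Y(V) = 1/V
b(L, t) = ⅕ + L + t (b(L, t) = (L + t) + 1/5 = (L + t) + ⅕ = ⅕ + L + t)
I(F, j) = (-3 + j)/(2*F) (I(F, j) = (-3 + j)/((2*F)) = (-3 + j)*(1/(2*F)) = (-3 + j)/(2*F))
I(31, b(-4, 7)) - 4886 = (½)*(-3 + (⅕ - 4 + 7))/31 - 4886 = (½)*(1/31)*(-3 + 16/5) - 4886 = (½)*(1/31)*(⅕) - 4886 = 1/310 - 4886 = -1514659/310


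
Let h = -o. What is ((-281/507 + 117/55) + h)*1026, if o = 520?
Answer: -4944066912/9295 ≈ -5.3191e+5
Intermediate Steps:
h = -520 (h = -1*520 = -520)
((-281/507 + 117/55) + h)*1026 = ((-281/507 + 117/55) - 520)*1026 = (43864/27885 - 520)*1026 = -14456336/27885*1026 = -4944066912/9295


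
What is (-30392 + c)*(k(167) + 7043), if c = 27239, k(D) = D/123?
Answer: -910645256/41 ≈ -2.2211e+7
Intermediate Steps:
k(D) = D/123 (k(D) = D*(1/123) = D/123)
(-30392 + c)*(k(167) + 7043) = (-30392 + 27239)*((1/123)*167 + 7043) = -3153*(167/123 + 7043) = -3153*866456/123 = -910645256/41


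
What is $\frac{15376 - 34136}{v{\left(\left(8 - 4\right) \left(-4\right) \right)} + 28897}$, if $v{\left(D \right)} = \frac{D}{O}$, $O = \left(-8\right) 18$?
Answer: $- \frac{84420}{130037} \approx -0.6492$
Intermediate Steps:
$O = -144$
$v{\left(D \right)} = - \frac{D}{144}$ ($v{\left(D \right)} = \frac{D}{-144} = D \left(- \frac{1}{144}\right) = - \frac{D}{144}$)
$\frac{15376 - 34136}{v{\left(\left(8 - 4\right) \left(-4\right) \right)} + 28897} = \frac{15376 - 34136}{- \frac{\left(8 - 4\right) \left(-4\right)}{144} + 28897} = - \frac{18760}{- \frac{4 \left(-4\right)}{144} + 28897} = - \frac{18760}{\left(- \frac{1}{144}\right) \left(-16\right) + 28897} = - \frac{18760}{\frac{1}{9} + 28897} = - \frac{18760}{\frac{260074}{9}} = \left(-18760\right) \frac{9}{260074} = - \frac{84420}{130037}$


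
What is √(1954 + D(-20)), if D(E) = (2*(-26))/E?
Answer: 3*√5435/5 ≈ 44.233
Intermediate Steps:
D(E) = -52/E
√(1954 + D(-20)) = √(1954 - 52/(-20)) = √(1954 - 52*(-1/20)) = √(1954 + 13/5) = √(9783/5) = 3*√5435/5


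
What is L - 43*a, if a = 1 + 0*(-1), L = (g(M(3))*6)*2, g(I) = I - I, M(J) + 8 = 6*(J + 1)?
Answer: -43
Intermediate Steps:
M(J) = -2 + 6*J (M(J) = -8 + 6*(J + 1) = -8 + 6*(1 + J) = -8 + (6 + 6*J) = -2 + 6*J)
g(I) = 0
L = 0 (L = (0*6)*2 = 0*2 = 0)
a = 1 (a = 1 + 0 = 1)
L - 43*a = 0 - 43*1 = 0 - 43 = -43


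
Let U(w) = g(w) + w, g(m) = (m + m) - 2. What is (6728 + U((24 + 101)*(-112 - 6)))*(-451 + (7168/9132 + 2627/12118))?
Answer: 77858421250438/4610899 ≈ 1.6886e+7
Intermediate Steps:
g(m) = -2 + 2*m (g(m) = 2*m - 2 = -2 + 2*m)
U(w) = -2 + 3*w (U(w) = (-2 + 2*w) + w = -2 + 3*w)
(6728 + U((24 + 101)*(-112 - 6)))*(-451 + (7168/9132 + 2627/12118)) = (6728 + (-2 + 3*((24 + 101)*(-112 - 6))))*(-451 + (7168/9132 + 2627/12118)) = (6728 + (-2 + 3*(125*(-118))))*(-451 + (7168*(1/9132) + 2627*(1/12118))) = (6728 + (-2 + 3*(-14750)))*(-451 + (1792/2283 + 2627/12118)) = (6728 + (-2 - 44250))*(-451 + 27712897/27665394) = (6728 - 44252)*(-12449379797/27665394) = -37524*(-12449379797/27665394) = 77858421250438/4610899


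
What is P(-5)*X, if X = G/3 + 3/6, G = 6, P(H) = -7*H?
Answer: 175/2 ≈ 87.500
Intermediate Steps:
X = 5/2 (X = 6/3 + 3/6 = 6*(1/3) + 3*(1/6) = 2 + 1/2 = 5/2 ≈ 2.5000)
P(-5)*X = -7*(-5)*(5/2) = 35*(5/2) = 175/2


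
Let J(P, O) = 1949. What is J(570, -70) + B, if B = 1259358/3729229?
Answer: 7269526679/3729229 ≈ 1949.3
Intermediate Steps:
B = 1259358/3729229 (B = 1259358*(1/3729229) = 1259358/3729229 ≈ 0.33770)
J(570, -70) + B = 1949 + 1259358/3729229 = 7269526679/3729229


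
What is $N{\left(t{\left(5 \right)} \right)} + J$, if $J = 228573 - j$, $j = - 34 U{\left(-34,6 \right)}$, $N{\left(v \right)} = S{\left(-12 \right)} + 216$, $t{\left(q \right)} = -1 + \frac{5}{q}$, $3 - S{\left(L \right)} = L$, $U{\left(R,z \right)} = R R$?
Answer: $268108$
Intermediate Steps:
$U{\left(R,z \right)} = R^{2}$
$S{\left(L \right)} = 3 - L$
$N{\left(v \right)} = 231$ ($N{\left(v \right)} = \left(3 - -12\right) + 216 = \left(3 + 12\right) + 216 = 15 + 216 = 231$)
$j = -39304$ ($j = - 34 \left(-34\right)^{2} = \left(-34\right) 1156 = -39304$)
$J = 267877$ ($J = 228573 - -39304 = 228573 + 39304 = 267877$)
$N{\left(t{\left(5 \right)} \right)} + J = 231 + 267877 = 268108$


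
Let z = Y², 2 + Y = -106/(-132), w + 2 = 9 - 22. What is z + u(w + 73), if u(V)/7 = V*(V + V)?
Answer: 205156417/4356 ≈ 47097.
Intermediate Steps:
w = -15 (w = -2 + (9 - 22) = -2 - 13 = -15)
Y = -79/66 (Y = -2 - 106/(-132) = -2 - 106*(-1/132) = -2 + 53/66 = -79/66 ≈ -1.1970)
z = 6241/4356 (z = (-79/66)² = 6241/4356 ≈ 1.4327)
u(V) = 14*V² (u(V) = 7*(V*(V + V)) = 7*(V*(2*V)) = 7*(2*V²) = 14*V²)
z + u(w + 73) = 6241/4356 + 14*(-15 + 73)² = 6241/4356 + 14*58² = 6241/4356 + 14*3364 = 6241/4356 + 47096 = 205156417/4356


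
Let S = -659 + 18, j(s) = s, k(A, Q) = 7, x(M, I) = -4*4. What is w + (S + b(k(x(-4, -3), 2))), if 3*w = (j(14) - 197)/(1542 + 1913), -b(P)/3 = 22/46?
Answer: -51052483/79465 ≈ -642.45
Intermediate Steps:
x(M, I) = -16
b(P) = -33/23 (b(P) = -66/46 = -3*11/23 = -33/23)
S = -641
w = -61/3455 (w = ((14 - 197)/(1542 + 1913))/3 = (-183/3455)/3 = (-183*1/3455)/3 = (⅓)*(-183/3455) = -61/3455 ≈ -0.017656)
w + (S + b(k(x(-4, -3), 2))) = -61/3455 + (-641 - 33/23) = -61/3455 - 14776/23 = -51052483/79465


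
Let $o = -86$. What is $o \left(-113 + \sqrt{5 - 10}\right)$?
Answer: $9718 - 86 i \sqrt{5} \approx 9718.0 - 192.3 i$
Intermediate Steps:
$o \left(-113 + \sqrt{5 - 10}\right) = - 86 \left(-113 + \sqrt{5 - 10}\right) = - 86 \left(-113 + \sqrt{-5}\right) = - 86 \left(-113 + i \sqrt{5}\right) = 9718 - 86 i \sqrt{5}$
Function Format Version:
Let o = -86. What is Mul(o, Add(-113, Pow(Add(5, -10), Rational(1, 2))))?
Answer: Add(9718, Mul(-86, I, Pow(5, Rational(1, 2)))) ≈ Add(9718.0, Mul(-192.30, I))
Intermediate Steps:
Mul(o, Add(-113, Pow(Add(5, -10), Rational(1, 2)))) = Mul(-86, Add(-113, Pow(Add(5, -10), Rational(1, 2)))) = Mul(-86, Add(-113, Pow(-5, Rational(1, 2)))) = Mul(-86, Add(-113, Mul(I, Pow(5, Rational(1, 2))))) = Add(9718, Mul(-86, I, Pow(5, Rational(1, 2))))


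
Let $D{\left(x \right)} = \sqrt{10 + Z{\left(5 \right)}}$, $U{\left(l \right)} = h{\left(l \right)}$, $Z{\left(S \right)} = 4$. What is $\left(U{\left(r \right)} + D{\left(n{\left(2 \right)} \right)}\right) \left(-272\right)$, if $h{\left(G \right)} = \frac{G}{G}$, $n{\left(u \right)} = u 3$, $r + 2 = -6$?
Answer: $-272 - 272 \sqrt{14} \approx -1289.7$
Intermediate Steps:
$r = -8$ ($r = -2 - 6 = -8$)
$n{\left(u \right)} = 3 u$
$h{\left(G \right)} = 1$
$U{\left(l \right)} = 1$
$D{\left(x \right)} = \sqrt{14}$ ($D{\left(x \right)} = \sqrt{10 + 4} = \sqrt{14}$)
$\left(U{\left(r \right)} + D{\left(n{\left(2 \right)} \right)}\right) \left(-272\right) = \left(1 + \sqrt{14}\right) \left(-272\right) = -272 - 272 \sqrt{14}$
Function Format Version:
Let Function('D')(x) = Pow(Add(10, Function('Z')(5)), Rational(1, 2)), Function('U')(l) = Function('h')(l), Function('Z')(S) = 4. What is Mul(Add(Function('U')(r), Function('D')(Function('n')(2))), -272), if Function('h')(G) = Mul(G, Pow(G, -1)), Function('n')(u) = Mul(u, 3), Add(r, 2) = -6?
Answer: Add(-272, Mul(-272, Pow(14, Rational(1, 2)))) ≈ -1289.7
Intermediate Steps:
r = -8 (r = Add(-2, -6) = -8)
Function('n')(u) = Mul(3, u)
Function('h')(G) = 1
Function('U')(l) = 1
Function('D')(x) = Pow(14, Rational(1, 2)) (Function('D')(x) = Pow(Add(10, 4), Rational(1, 2)) = Pow(14, Rational(1, 2)))
Mul(Add(Function('U')(r), Function('D')(Function('n')(2))), -272) = Mul(Add(1, Pow(14, Rational(1, 2))), -272) = Add(-272, Mul(-272, Pow(14, Rational(1, 2))))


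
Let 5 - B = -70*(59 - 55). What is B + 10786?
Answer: 11071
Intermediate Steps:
B = 285 (B = 5 - (-70)*(59 - 55) = 5 - (-70)*4 = 5 - 1*(-280) = 5 + 280 = 285)
B + 10786 = 285 + 10786 = 11071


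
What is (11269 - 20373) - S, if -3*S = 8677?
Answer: -18635/3 ≈ -6211.7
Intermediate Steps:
S = -8677/3 (S = -⅓*8677 = -8677/3 ≈ -2892.3)
(11269 - 20373) - S = (11269 - 20373) - 1*(-8677/3) = -9104 + 8677/3 = -18635/3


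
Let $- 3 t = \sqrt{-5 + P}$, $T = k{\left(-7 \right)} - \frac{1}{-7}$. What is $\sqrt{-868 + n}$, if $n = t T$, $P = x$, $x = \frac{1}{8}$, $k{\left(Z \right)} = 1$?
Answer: $\frac{\sqrt{-382788 - 42 i \sqrt{78}}}{21} \approx 0.014275 - 29.462 i$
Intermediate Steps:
$x = \frac{1}{8} \approx 0.125$
$P = \frac{1}{8} \approx 0.125$
$T = \frac{8}{7}$ ($T = 1 - \frac{1}{-7} = 1 - - \frac{1}{7} = 1 + \frac{1}{7} = \frac{8}{7} \approx 1.1429$)
$t = - \frac{i \sqrt{78}}{12}$ ($t = - \frac{\sqrt{-5 + \frac{1}{8}}}{3} = - \frac{\sqrt{- \frac{39}{8}}}{3} = - \frac{\frac{1}{4} i \sqrt{78}}{3} = - \frac{i \sqrt{78}}{12} \approx - 0.73598 i$)
$n = - \frac{2 i \sqrt{78}}{21}$ ($n = - \frac{i \sqrt{78}}{12} \cdot \frac{8}{7} = - \frac{2 i \sqrt{78}}{21} \approx - 0.84112 i$)
$\sqrt{-868 + n} = \sqrt{-868 - \frac{2 i \sqrt{78}}{21}}$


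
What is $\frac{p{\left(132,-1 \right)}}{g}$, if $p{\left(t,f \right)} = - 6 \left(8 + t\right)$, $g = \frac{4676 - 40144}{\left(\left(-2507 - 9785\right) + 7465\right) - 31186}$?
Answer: $- \frac{7562730}{8867} \approx -852.91$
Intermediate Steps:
$g = \frac{35468}{36013}$ ($g = - \frac{35468}{\left(-12292 + 7465\right) - 31186} = - \frac{35468}{-4827 - 31186} = - \frac{35468}{-36013} = \left(-35468\right) \left(- \frac{1}{36013}\right) = \frac{35468}{36013} \approx 0.98487$)
$p{\left(t,f \right)} = -48 - 6 t$
$\frac{p{\left(132,-1 \right)}}{g} = \frac{-48 - 792}{\frac{35468}{36013}} = \left(-48 - 792\right) \frac{36013}{35468} = \left(-840\right) \frac{36013}{35468} = - \frac{7562730}{8867}$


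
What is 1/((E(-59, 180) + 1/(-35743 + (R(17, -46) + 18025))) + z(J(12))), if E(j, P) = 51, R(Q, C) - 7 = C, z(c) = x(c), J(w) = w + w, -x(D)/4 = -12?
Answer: 17757/1757942 ≈ 0.010101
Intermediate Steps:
x(D) = 48 (x(D) = -4*(-12) = 48)
J(w) = 2*w
z(c) = 48
R(Q, C) = 7 + C
1/((E(-59, 180) + 1/(-35743 + (R(17, -46) + 18025))) + z(J(12))) = 1/((51 + 1/(-35743 + ((7 - 46) + 18025))) + 48) = 1/((51 + 1/(-35743 + (-39 + 18025))) + 48) = 1/((51 + 1/(-35743 + 17986)) + 48) = 1/((51 + 1/(-17757)) + 48) = 1/((51 - 1/17757) + 48) = 1/(905606/17757 + 48) = 1/(1757942/17757) = 17757/1757942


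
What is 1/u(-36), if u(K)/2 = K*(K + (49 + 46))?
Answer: -1/4248 ≈ -0.00023540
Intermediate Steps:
u(K) = 2*K*(95 + K) (u(K) = 2*(K*(K + (49 + 46))) = 2*(K*(K + 95)) = 2*(K*(95 + K)) = 2*K*(95 + K))
1/u(-36) = 1/(2*(-36)*(95 - 36)) = 1/(2*(-36)*59) = 1/(-4248) = -1/4248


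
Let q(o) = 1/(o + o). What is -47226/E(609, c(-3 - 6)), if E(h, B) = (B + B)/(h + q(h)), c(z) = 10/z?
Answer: 52545749157/4060 ≈ 1.2942e+7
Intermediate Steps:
q(o) = 1/(2*o)
E(h, B) = 2*B/(h + 1/(2*h)) (E(h, B) = (B + B)/(h + 1/(2*h)) = (2*B)/(h + 1/(2*h)) = 2*B/(h + 1/(2*h)))
-47226/E(609, c(-3 - 6)) = -47226/(4*(10/(-3 - 6))*609/(1 + 2*609²)) = -47226/(4*(10/(-9))*609/(1 + 2*370881)) = -47226/(4*(10*(-⅑))*609/(1 + 741762)) = -47226/(4*(-10/9)*609/741763) = -47226/(4*(-10/9)*609*(1/741763)) = -47226/(-8120/2225289) = -47226*(-2225289/8120) = 52545749157/4060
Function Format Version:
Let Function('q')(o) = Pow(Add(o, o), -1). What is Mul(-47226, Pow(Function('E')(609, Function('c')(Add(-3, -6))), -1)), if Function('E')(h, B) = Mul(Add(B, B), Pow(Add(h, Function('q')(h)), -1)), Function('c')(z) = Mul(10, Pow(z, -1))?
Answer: Rational(52545749157, 4060) ≈ 1.2942e+7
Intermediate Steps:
Function('q')(o) = Mul(Rational(1, 2), Pow(o, -1)) (Function('q')(o) = Pow(Mul(2, o), -1) = Mul(Rational(1, 2), Pow(o, -1)))
Function('E')(h, B) = Mul(2, B, Pow(Add(h, Mul(Rational(1, 2), Pow(h, -1))), -1)) (Function('E')(h, B) = Mul(Add(B, B), Pow(Add(h, Mul(Rational(1, 2), Pow(h, -1))), -1)) = Mul(Mul(2, B), Pow(Add(h, Mul(Rational(1, 2), Pow(h, -1))), -1)) = Mul(2, B, Pow(Add(h, Mul(Rational(1, 2), Pow(h, -1))), -1)))
Mul(-47226, Pow(Function('E')(609, Function('c')(Add(-3, -6))), -1)) = Mul(-47226, Pow(Mul(4, Mul(10, Pow(Add(-3, -6), -1)), 609, Pow(Add(1, Mul(2, Pow(609, 2))), -1)), -1)) = Mul(-47226, Pow(Mul(4, Mul(10, Pow(-9, -1)), 609, Pow(Add(1, Mul(2, 370881)), -1)), -1)) = Mul(-47226, Pow(Mul(4, Mul(10, Rational(-1, 9)), 609, Pow(Add(1, 741762), -1)), -1)) = Mul(-47226, Pow(Mul(4, Rational(-10, 9), 609, Pow(741763, -1)), -1)) = Mul(-47226, Pow(Mul(4, Rational(-10, 9), 609, Rational(1, 741763)), -1)) = Mul(-47226, Pow(Rational(-8120, 2225289), -1)) = Mul(-47226, Rational(-2225289, 8120)) = Rational(52545749157, 4060)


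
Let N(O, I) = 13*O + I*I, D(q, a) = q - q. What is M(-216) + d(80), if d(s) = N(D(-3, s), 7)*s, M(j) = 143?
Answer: 4063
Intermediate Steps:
D(q, a) = 0
N(O, I) = I² + 13*O (N(O, I) = 13*O + I² = I² + 13*O)
d(s) = 49*s (d(s) = (7² + 13*0)*s = (49 + 0)*s = 49*s)
M(-216) + d(80) = 143 + 49*80 = 143 + 3920 = 4063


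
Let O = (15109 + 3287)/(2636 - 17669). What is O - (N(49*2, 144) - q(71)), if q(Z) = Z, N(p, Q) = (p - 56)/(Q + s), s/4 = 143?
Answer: 125069111/1793938 ≈ 69.718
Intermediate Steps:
s = 572 (s = 4*143 = 572)
N(p, Q) = (-56 + p)/(572 + Q) (N(p, Q) = (p - 56)/(Q + 572) = (-56 + p)/(572 + Q))
O = -6132/5011 (O = 18396/(-15033) = 18396*(-1/15033) = -6132/5011 ≈ -1.2237)
O - (N(49*2, 144) - q(71)) = -6132/5011 - ((-56 + 49*2)/(572 + 144) - 1*71) = -6132/5011 - ((-56 + 98)/716 - 71) = -6132/5011 - ((1/716)*42 - 71) = -6132/5011 - (21/358 - 71) = -6132/5011 - 1*(-25397/358) = -6132/5011 + 25397/358 = 125069111/1793938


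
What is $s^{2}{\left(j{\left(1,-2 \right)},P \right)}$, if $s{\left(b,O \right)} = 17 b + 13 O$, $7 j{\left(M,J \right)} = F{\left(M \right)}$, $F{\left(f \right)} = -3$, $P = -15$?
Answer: $\frac{2005056}{49} \approx 40920.0$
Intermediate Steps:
$j{\left(M,J \right)} = - \frac{3}{7}$ ($j{\left(M,J \right)} = \frac{1}{7} \left(-3\right) = - \frac{3}{7}$)
$s{\left(b,O \right)} = 13 O + 17 b$
$s^{2}{\left(j{\left(1,-2 \right)},P \right)} = \left(13 \left(-15\right) + 17 \left(- \frac{3}{7}\right)\right)^{2} = \left(-195 - \frac{51}{7}\right)^{2} = \left(- \frac{1416}{7}\right)^{2} = \frac{2005056}{49}$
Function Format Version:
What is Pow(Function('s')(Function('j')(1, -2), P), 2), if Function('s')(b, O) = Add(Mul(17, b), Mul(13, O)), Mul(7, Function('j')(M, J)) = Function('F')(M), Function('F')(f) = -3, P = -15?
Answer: Rational(2005056, 49) ≈ 40920.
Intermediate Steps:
Function('j')(M, J) = Rational(-3, 7) (Function('j')(M, J) = Mul(Rational(1, 7), -3) = Rational(-3, 7))
Function('s')(b, O) = Add(Mul(13, O), Mul(17, b))
Pow(Function('s')(Function('j')(1, -2), P), 2) = Pow(Add(Mul(13, -15), Mul(17, Rational(-3, 7))), 2) = Pow(Add(-195, Rational(-51, 7)), 2) = Pow(Rational(-1416, 7), 2) = Rational(2005056, 49)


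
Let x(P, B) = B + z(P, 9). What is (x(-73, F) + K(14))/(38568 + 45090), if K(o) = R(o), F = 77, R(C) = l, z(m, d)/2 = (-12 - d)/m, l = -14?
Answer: 1547/2035678 ≈ 0.00075994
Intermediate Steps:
z(m, d) = 2*(-12 - d)/m (z(m, d) = 2*((-12 - d)/m) = 2*(-12 - d)/m)
R(C) = -14
x(P, B) = B - 42/P (x(P, B) = B + 2*(-12 - 1*9)/P = B + 2*(-12 - 9)/P = B + 2*(-21)/P = B - 42/P)
K(o) = -14
(x(-73, F) + K(14))/(38568 + 45090) = ((77 - 42/(-73)) - 14)/(38568 + 45090) = ((77 - 42*(-1/73)) - 14)/83658 = ((77 + 42/73) - 14)*(1/83658) = (5663/73 - 14)*(1/83658) = (4641/73)*(1/83658) = 1547/2035678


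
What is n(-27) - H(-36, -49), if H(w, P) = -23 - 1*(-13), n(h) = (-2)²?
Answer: 14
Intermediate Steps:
n(h) = 4
H(w, P) = -10 (H(w, P) = -23 + 13 = -10)
n(-27) - H(-36, -49) = 4 - 1*(-10) = 4 + 10 = 14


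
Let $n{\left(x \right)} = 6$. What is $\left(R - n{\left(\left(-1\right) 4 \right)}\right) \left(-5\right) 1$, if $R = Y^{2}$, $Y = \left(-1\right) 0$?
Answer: $30$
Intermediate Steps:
$Y = 0$
$R = 0$ ($R = 0^{2} = 0$)
$\left(R - n{\left(\left(-1\right) 4 \right)}\right) \left(-5\right) 1 = \left(0 - 6\right) \left(-5\right) 1 = \left(-6\right) \left(-5\right) 1 = 30 \cdot 1 = 30$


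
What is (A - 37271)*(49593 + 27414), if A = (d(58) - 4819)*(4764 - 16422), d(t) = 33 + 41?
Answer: 4256942262573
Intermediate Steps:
d(t) = 74
A = 55317210 (A = (74 - 4819)*(4764 - 16422) = -4745*(-11658) = 55317210)
(A - 37271)*(49593 + 27414) = (55317210 - 37271)*(49593 + 27414) = 55279939*77007 = 4256942262573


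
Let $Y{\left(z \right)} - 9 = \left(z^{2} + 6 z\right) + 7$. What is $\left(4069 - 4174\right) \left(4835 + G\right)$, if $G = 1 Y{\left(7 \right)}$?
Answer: $-518910$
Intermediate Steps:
$Y{\left(z \right)} = 16 + z^{2} + 6 z$ ($Y{\left(z \right)} = 9 + \left(\left(z^{2} + 6 z\right) + 7\right) = 9 + \left(7 + z^{2} + 6 z\right) = 16 + z^{2} + 6 z$)
$G = 107$ ($G = 1 \left(16 + 7^{2} + 6 \cdot 7\right) = 1 \left(16 + 49 + 42\right) = 1 \cdot 107 = 107$)
$\left(4069 - 4174\right) \left(4835 + G\right) = \left(4069 - 4174\right) \left(4835 + 107\right) = \left(-105\right) 4942 = -518910$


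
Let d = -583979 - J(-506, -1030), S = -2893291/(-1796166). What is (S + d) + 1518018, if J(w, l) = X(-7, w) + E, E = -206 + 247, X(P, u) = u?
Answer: 1678527204955/1796166 ≈ 9.3451e+5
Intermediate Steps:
E = 41
J(w, l) = 41 + w (J(w, l) = w + 41 = 41 + w)
S = 2893291/1796166 (S = -2893291*(-1/1796166) = 2893291/1796166 ≈ 1.6108)
d = -583514 (d = -583979 - (41 - 506) = -583979 - 1*(-465) = -583979 + 465 = -583514)
(S + d) + 1518018 = (2893291/1796166 - 583514) + 1518018 = -1048085114033/1796166 + 1518018 = 1678527204955/1796166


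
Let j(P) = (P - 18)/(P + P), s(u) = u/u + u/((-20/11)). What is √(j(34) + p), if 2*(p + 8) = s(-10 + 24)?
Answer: I*√321215/170 ≈ 3.3339*I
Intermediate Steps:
s(u) = 1 - 11*u/20 (s(u) = 1 + u/((-20*1/11)) = 1 + u/(-20/11) = 1 + u*(-11/20) = 1 - 11*u/20)
p = -227/20 (p = -8 + (1 - 11*(-10 + 24)/20)/2 = -8 + (1 - 11/20*14)/2 = -8 + (1 - 77/10)/2 = -8 + (½)*(-67/10) = -8 - 67/20 = -227/20 ≈ -11.350)
j(P) = (-18 + P)/(2*P) (j(P) = (-18 + P)/((2*P)) = (-18 + P)*(1/(2*P)) = (-18 + P)/(2*P))
√(j(34) + p) = √((½)*(-18 + 34)/34 - 227/20) = √((½)*(1/34)*16 - 227/20) = √(4/17 - 227/20) = √(-3779/340) = I*√321215/170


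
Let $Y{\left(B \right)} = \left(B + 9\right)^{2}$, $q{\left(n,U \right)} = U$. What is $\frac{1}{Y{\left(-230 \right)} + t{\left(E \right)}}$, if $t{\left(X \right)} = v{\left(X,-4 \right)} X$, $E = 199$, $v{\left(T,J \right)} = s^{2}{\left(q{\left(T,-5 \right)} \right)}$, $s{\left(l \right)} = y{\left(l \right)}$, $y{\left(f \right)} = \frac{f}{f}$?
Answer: $\frac{1}{49040} \approx 2.0392 \cdot 10^{-5}$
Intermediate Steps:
$y{\left(f \right)} = 1$
$s{\left(l \right)} = 1$
$Y{\left(B \right)} = \left(9 + B\right)^{2}$
$v{\left(T,J \right)} = 1$ ($v{\left(T,J \right)} = 1^{2} = 1$)
$t{\left(X \right)} = X$ ($t{\left(X \right)} = 1 X = X$)
$\frac{1}{Y{\left(-230 \right)} + t{\left(E \right)}} = \frac{1}{\left(9 - 230\right)^{2} + 199} = \frac{1}{\left(-221\right)^{2} + 199} = \frac{1}{48841 + 199} = \frac{1}{49040}$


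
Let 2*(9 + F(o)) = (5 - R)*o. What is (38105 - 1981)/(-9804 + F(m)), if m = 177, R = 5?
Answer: -36124/9813 ≈ -3.6812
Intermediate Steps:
F(o) = -9 (F(o) = -9 + ((5 - 1*5)*o)/2 = -9 + ((5 - 5)*o)/2 = -9 + (0*o)/2 = -9 + (1/2)*0 = -9 + 0 = -9)
(38105 - 1981)/(-9804 + F(m)) = (38105 - 1981)/(-9804 - 9) = 36124/(-9813) = 36124*(-1/9813) = -36124/9813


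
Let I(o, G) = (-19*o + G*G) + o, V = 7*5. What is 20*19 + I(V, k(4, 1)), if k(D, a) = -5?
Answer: -225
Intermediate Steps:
V = 35
I(o, G) = G² - 18*o (I(o, G) = (-19*o + G²) + o = (G² - 19*o) + o = G² - 18*o)
20*19 + I(V, k(4, 1)) = 20*19 + ((-5)² - 18*35) = 380 + (25 - 630) = 380 - 605 = -225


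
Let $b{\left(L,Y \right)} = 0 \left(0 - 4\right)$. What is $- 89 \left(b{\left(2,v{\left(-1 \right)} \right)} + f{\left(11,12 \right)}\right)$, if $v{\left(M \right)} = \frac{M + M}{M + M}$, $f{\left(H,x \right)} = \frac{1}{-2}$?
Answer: $\frac{89}{2} \approx 44.5$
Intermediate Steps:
$f{\left(H,x \right)} = - \frac{1}{2}$
$v{\left(M \right)} = 1$ ($v{\left(M \right)} = \frac{2 M}{2 M} = 2 M \frac{1}{2 M} = 1$)
$b{\left(L,Y \right)} = 0$ ($b{\left(L,Y \right)} = 0 \left(-4\right) = 0$)
$- 89 \left(b{\left(2,v{\left(-1 \right)} \right)} + f{\left(11,12 \right)}\right) = - 89 \left(0 - \frac{1}{2}\right) = \left(-89\right) \left(- \frac{1}{2}\right) = \frac{89}{2}$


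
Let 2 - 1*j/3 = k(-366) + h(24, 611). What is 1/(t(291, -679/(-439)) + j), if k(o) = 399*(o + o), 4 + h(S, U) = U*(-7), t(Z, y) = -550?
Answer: 1/888503 ≈ 1.1255e-6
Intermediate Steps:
h(S, U) = -4 - 7*U (h(S, U) = -4 + U*(-7) = -4 - 7*U)
k(o) = 798*o (k(o) = 399*(2*o) = 798*o)
j = 889053 (j = 6 - 3*(798*(-366) + (-4 - 7*611)) = 6 - 3*(-292068 + (-4 - 4277)) = 6 - 3*(-292068 - 4281) = 6 - 3*(-296349) = 6 + 889047 = 889053)
1/(t(291, -679/(-439)) + j) = 1/(-550 + 889053) = 1/888503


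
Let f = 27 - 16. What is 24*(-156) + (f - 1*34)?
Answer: -3767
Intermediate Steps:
f = 11
24*(-156) + (f - 1*34) = 24*(-156) + (11 - 1*34) = -3744 + (11 - 34) = -3744 - 23 = -3767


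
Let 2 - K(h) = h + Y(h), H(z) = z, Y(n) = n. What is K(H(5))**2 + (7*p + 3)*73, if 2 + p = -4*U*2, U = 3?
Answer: -13003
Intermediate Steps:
p = -26 (p = -2 - 4*3*2 = -2 - 12*2 = -2 - 24 = -26)
K(h) = 2 - 2*h (K(h) = 2 - (h + h) = 2 - 2*h)
K(H(5))**2 + (7*p + 3)*73 = (2 - 2*5)**2 + (7*(-26) + 3)*73 = (2 - 10)**2 + (-182 + 3)*73 = (-8)**2 - 179*73 = 64 - 13067 = -13003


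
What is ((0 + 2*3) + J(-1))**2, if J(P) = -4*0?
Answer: 36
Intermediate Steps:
J(P) = 0
((0 + 2*3) + J(-1))**2 = ((0 + 2*3) + 0)**2 = ((0 + 6) + 0)**2 = (6 + 0)**2 = 6**2 = 36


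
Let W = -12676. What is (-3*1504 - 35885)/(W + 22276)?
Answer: -40397/9600 ≈ -4.2080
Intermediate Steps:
(-3*1504 - 35885)/(W + 22276) = (-3*1504 - 35885)/(-12676 + 22276) = (-4512 - 35885)/9600 = -40397*1/9600 = -40397/9600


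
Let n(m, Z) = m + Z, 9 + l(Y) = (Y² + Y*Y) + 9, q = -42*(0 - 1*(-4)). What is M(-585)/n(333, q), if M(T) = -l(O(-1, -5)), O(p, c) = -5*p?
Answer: -10/33 ≈ -0.30303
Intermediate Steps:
q = -168 (q = -42*(0 + 4) = -42*4 = -168)
l(Y) = 2*Y² (l(Y) = -9 + ((Y² + Y*Y) + 9) = -9 + ((Y² + Y²) + 9) = -9 + (2*Y² + 9) = -9 + (9 + 2*Y²) = 2*Y²)
n(m, Z) = Z + m
M(T) = -50 (M(T) = -2*(-5*(-1))² = -2*5² = -2*25 = -1*50 = -50)
M(-585)/n(333, q) = -50/(-168 + 333) = -50/165 = -50*1/165 = -10/33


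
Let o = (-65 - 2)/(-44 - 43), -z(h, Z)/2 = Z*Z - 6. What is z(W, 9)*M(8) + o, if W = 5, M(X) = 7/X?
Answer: -45407/348 ≈ -130.48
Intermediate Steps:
z(h, Z) = 12 - 2*Z² (z(h, Z) = -2*(Z*Z - 6) = -2*(Z² - 6) = -2*(-6 + Z²) = 12 - 2*Z²)
o = 67/87 (o = -67/(-87) = -67*(-1/87) = 67/87 ≈ 0.77011)
z(W, 9)*M(8) + o = (12 - 2*9²)*(7/8) + 67/87 = (12 - 2*81)*(7*(⅛)) + 67/87 = (12 - 162)*(7/8) + 67/87 = -150*7/8 + 67/87 = -525/4 + 67/87 = -45407/348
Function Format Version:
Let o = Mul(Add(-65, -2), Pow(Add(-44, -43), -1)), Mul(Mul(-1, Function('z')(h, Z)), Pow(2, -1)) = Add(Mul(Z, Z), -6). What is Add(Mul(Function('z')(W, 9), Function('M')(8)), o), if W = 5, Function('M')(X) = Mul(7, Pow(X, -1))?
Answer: Rational(-45407, 348) ≈ -130.48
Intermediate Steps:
Function('z')(h, Z) = Add(12, Mul(-2, Pow(Z, 2))) (Function('z')(h, Z) = Mul(-2, Add(Mul(Z, Z), -6)) = Mul(-2, Add(Pow(Z, 2), -6)) = Mul(-2, Add(-6, Pow(Z, 2))) = Add(12, Mul(-2, Pow(Z, 2))))
o = Rational(67, 87) (o = Mul(-67, Pow(-87, -1)) = Mul(-67, Rational(-1, 87)) = Rational(67, 87) ≈ 0.77011)
Add(Mul(Function('z')(W, 9), Function('M')(8)), o) = Add(Mul(Add(12, Mul(-2, Pow(9, 2))), Mul(7, Pow(8, -1))), Rational(67, 87)) = Add(Mul(Add(12, Mul(-2, 81)), Mul(7, Rational(1, 8))), Rational(67, 87)) = Add(Mul(Add(12, -162), Rational(7, 8)), Rational(67, 87)) = Add(Mul(-150, Rational(7, 8)), Rational(67, 87)) = Add(Rational(-525, 4), Rational(67, 87)) = Rational(-45407, 348)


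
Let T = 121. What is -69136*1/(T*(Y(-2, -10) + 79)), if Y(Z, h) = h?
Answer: -69136/8349 ≈ -8.2807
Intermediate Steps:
-69136*1/(T*(Y(-2, -10) + 79)) = -69136*1/(121*(-10 + 79)) = -69136/(121*69) = -69136/8349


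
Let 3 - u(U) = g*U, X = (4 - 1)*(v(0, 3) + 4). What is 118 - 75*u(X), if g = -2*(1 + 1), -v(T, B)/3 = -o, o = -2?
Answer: 1693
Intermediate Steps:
v(T, B) = -6 (v(T, B) = -(-3)*(-2) = -3*2 = -6)
g = -4 (g = -2*2 = -4)
X = -6 (X = (4 - 1)*(-6 + 4) = 3*(-2) = -6)
u(U) = 3 + 4*U (u(U) = 3 - (-4)*U = 3 + 4*U)
118 - 75*u(X) = 118 - 75*(3 + 4*(-6)) = 118 - 75*(3 - 24) = 118 - 75*(-21) = 118 + 1575 = 1693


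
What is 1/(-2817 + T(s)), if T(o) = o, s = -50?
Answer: -1/2867 ≈ -0.00034880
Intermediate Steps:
1/(-2817 + T(s)) = 1/(-2817 - 50) = 1/(-2867) = -1/2867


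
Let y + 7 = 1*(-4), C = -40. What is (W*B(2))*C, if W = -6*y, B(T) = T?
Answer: -5280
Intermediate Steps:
y = -11 (y = -7 + 1*(-4) = -7 - 4 = -11)
W = 66 (W = -6*(-11) = -1*(-66) = 66)
(W*B(2))*C = (66*2)*(-40) = 132*(-40) = -5280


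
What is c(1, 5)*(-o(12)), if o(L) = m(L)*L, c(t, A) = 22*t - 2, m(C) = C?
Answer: -2880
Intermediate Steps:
c(t, A) = -2 + 22*t
o(L) = L² (o(L) = L*L = L²)
c(1, 5)*(-o(12)) = (-2 + 22*1)*(-1*12²) = (-2 + 22)*(-1*144) = 20*(-144) = -2880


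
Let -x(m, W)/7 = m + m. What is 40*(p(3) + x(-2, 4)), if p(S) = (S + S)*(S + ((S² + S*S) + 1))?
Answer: 6400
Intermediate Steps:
x(m, W) = -14*m (x(m, W) = -7*(m + m) = -14*m)
p(S) = 2*S*(1 + S + 2*S²) (p(S) = (2*S)*(S + ((S² + S²) + 1)) = (2*S)*(S + (2*S² + 1)) = (2*S)*(S + (1 + 2*S²)) = (2*S)*(1 + S + 2*S²) = 2*S*(1 + S + 2*S²))
40*(p(3) + x(-2, 4)) = 40*(2*3*(1 + 3 + 2*3²) - 14*(-2)) = 40*(2*3*(1 + 3 + 2*9) + 28) = 40*(2*3*(1 + 3 + 18) + 28) = 40*(2*3*22 + 28) = 40*(132 + 28) = 40*160 = 6400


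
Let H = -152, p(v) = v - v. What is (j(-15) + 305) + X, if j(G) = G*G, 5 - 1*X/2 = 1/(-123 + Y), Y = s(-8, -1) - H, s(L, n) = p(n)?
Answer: 15658/29 ≈ 539.93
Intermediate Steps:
p(v) = 0
s(L, n) = 0
Y = 152 (Y = 0 - 1*(-152) = 0 + 152 = 152)
X = 288/29 (X = 10 - 2/(-123 + 152) = 10 - 2/29 = 288/29 ≈ 9.9310)
j(G) = G²
(j(-15) + 305) + X = ((-15)² + 305) + 288/29 = (225 + 305) + 288/29 = 530 + 288/29 = 15658/29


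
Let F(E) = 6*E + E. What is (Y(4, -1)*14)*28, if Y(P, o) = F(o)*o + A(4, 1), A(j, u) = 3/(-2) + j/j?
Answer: 2548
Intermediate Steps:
A(j, u) = -1/2 (A(j, u) = 3*(-1/2) + 1 = -3/2 + 1 = -1/2)
F(E) = 7*E
Y(P, o) = -1/2 + 7*o**2 (Y(P, o) = (7*o)*o - 1/2 = 7*o**2 - 1/2 = -1/2 + 7*o**2)
(Y(4, -1)*14)*28 = ((-1/2 + 7*(-1)**2)*14)*28 = ((-1/2 + 7*1)*14)*28 = ((-1/2 + 7)*14)*28 = ((13/2)*14)*28 = 91*28 = 2548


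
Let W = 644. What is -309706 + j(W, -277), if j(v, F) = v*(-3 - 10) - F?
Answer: -317801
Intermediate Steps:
j(v, F) = -F - 13*v (j(v, F) = v*(-13) - F = -13*v - F = -F - 13*v)
-309706 + j(W, -277) = -309706 + (-1*(-277) - 13*644) = -309706 + (277 - 8372) = -309706 - 8095 = -317801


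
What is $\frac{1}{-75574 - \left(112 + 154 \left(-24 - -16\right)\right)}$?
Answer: $- \frac{1}{74454} \approx -1.3431 \cdot 10^{-5}$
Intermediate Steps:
$\frac{1}{-75574 - \left(112 + 154 \left(-24 - -16\right)\right)} = \frac{1}{-75574 - \left(112 + 154 \left(-24 + 16\right)\right)} = \frac{1}{-75574 - -1120} = \frac{1}{-75574 + \left(1232 - 112\right)} = \frac{1}{-75574 + 1120} = \frac{1}{-74454} = - \frac{1}{74454}$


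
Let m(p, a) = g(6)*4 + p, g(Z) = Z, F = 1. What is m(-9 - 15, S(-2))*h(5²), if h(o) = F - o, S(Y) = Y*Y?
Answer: 0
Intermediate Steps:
S(Y) = Y²
h(o) = 1 - o
m(p, a) = 24 + p (m(p, a) = 6*4 + p = 24 + p)
m(-9 - 15, S(-2))*h(5²) = (24 + (-9 - 15))*(1 - 1*5²) = (24 - 24)*(1 - 1*25) = 0*(1 - 25) = 0*(-24) = 0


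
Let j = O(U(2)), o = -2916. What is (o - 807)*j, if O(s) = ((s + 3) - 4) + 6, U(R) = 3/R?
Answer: -48399/2 ≈ -24200.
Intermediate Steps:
O(s) = 5 + s (O(s) = ((3 + s) - 4) + 6 = (-1 + s) + 6 = 5 + s)
j = 13/2 (j = 5 + 3/2 = 13/2 ≈ 6.5000)
(o - 807)*j = (-2916 - 807)*(13/2) = -3723*13/2 = -48399/2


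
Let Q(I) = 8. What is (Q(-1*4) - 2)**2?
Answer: 36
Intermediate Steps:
(Q(-1*4) - 2)**2 = (8 - 2)**2 = 6**2 = 36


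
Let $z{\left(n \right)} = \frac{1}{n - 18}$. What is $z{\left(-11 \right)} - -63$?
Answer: $\frac{1826}{29} \approx 62.966$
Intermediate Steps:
$z{\left(n \right)} = \frac{1}{-18 + n}$
$z{\left(-11 \right)} - -63 = \frac{1}{-18 - 11} - -63 = \frac{1}{-29} + 63 = - \frac{1}{29} + 63 = \frac{1826}{29}$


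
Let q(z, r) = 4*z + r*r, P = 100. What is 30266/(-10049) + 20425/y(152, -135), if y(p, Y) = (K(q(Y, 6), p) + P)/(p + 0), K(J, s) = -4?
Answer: 3899402483/120588 ≈ 32337.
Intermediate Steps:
q(z, r) = r**2 + 4*z (q(z, r) = 4*z + r**2 = r**2 + 4*z)
y(p, Y) = 96/p (y(p, Y) = (-4 + 100)/(p + 0) = 96/p)
30266/(-10049) + 20425/y(152, -135) = 30266/(-10049) + 20425/((96/152)) = 30266*(-1/10049) + 20425/((96*(1/152))) = -30266/10049 + 20425/(12/19) = -30266/10049 + 20425*(19/12) = -30266/10049 + 388075/12 = 3899402483/120588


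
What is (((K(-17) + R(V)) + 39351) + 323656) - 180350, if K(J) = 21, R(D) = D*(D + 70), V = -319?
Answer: 262109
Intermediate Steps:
R(D) = D*(70 + D)
(((K(-17) + R(V)) + 39351) + 323656) - 180350 = (((21 - 319*(70 - 319)) + 39351) + 323656) - 180350 = (((21 - 319*(-249)) + 39351) + 323656) - 180350 = (((21 + 79431) + 39351) + 323656) - 180350 = ((79452 + 39351) + 323656) - 180350 = (118803 + 323656) - 180350 = 442459 - 180350 = 262109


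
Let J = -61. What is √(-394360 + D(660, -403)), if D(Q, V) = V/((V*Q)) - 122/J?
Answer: 31*I*√44688435/330 ≈ 627.98*I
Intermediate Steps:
D(Q, V) = 2 + 1/Q (D(Q, V) = V/((V*Q)) - 122/(-61) = V/((Q*V)) - 122*(-1/61) = V*(1/(Q*V)) + 2 = 1/Q + 2 = 2 + 1/Q)
√(-394360 + D(660, -403)) = √(-394360 + (2 + 1/660)) = √(-394360 + 1321/660) = √(-260276279/660) = 31*I*√44688435/330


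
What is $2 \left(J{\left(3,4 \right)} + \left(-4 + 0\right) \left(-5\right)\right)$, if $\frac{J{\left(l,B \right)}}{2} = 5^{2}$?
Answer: $140$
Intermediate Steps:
$J{\left(l,B \right)} = 50$ ($J{\left(l,B \right)} = 2 \cdot 5^{2} = 2 \cdot 25 = 50$)
$2 \left(J{\left(3,4 \right)} + \left(-4 + 0\right) \left(-5\right)\right) = 2 \left(50 + \left(-4 + 0\right) \left(-5\right)\right) = 2 \left(50 - -20\right) = 2 \left(50 + 20\right) = 2 \cdot 70 = 140$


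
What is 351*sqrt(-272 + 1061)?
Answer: 351*sqrt(789) ≈ 9859.3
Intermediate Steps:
351*sqrt(-272 + 1061) = 351*sqrt(789)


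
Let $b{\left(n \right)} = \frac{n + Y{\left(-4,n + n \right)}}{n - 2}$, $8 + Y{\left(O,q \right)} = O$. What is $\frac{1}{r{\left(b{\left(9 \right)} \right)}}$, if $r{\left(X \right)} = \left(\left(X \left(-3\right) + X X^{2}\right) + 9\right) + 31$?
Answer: $\frac{343}{14134} \approx 0.024268$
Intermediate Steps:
$Y{\left(O,q \right)} = -8 + O$
$b{\left(n \right)} = \frac{-12 + n}{-2 + n}$ ($b{\left(n \right)} = \frac{n - 12}{n - 2} = \frac{n - 12}{-2 + n} = \frac{-12 + n}{-2 + n}$)
$r{\left(X \right)} = 40 + X^{3} - 3 X$ ($r{\left(X \right)} = \left(\left(- 3 X + X^{3}\right) + 9\right) + 31 = \left(\left(X^{3} - 3 X\right) + 9\right) + 31 = \left(9 + X^{3} - 3 X\right) + 31 = 40 + X^{3} - 3 X$)
$\frac{1}{r{\left(b{\left(9 \right)} \right)}} = \frac{1}{40 + \left(\frac{-12 + 9}{-2 + 9}\right)^{3} - 3 \frac{-12 + 9}{-2 + 9}} = \frac{1}{40 + \left(\frac{1}{7} \left(-3\right)\right)^{3} - 3 \cdot \frac{1}{7} \left(-3\right)} = \frac{1}{40 + \left(- \frac{3}{7}\right)^{3} - - \frac{9}{7}} = \frac{1}{40 - \frac{27}{343} + \frac{9}{7}} = \frac{1}{\frac{14134}{343}} = \frac{343}{14134}$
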